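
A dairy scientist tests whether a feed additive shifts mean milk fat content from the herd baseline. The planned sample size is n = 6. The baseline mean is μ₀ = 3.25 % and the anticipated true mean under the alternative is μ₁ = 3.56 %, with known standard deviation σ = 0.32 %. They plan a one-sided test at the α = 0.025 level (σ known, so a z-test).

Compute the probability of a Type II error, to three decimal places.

β ≈ 0.340

Standardized effect: d = |μ₁ − μ₀| / σ = |3.56 − 3.25| / 0.32 = 0.9688
Noncentrality parameter: δ = d·√n = 0.9688 × √6 = 2.3729
One-sided α = 0.025 → critical value z_{0.025} = 1.960.
Power = Φ(δ − 1.960) = Φ(0.413) = 0.6602.
Type II error: β = 1 − power = 1 − 0.6602 = 0.3398.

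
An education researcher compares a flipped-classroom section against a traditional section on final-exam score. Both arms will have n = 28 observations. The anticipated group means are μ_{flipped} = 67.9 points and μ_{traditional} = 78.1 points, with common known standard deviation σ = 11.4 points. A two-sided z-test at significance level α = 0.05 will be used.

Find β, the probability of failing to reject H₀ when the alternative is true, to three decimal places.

Standardized effect: d = |μ_{flipped} − μ_{traditional}| / σ = |67.9 − 78.1| / 11.4 = 0.8947
Noncentrality parameter: λ = d·√(n/2) = 0.8947 × √(28/2) = 3.3478
Two-sided α = 0.05 → critical value z_{0.025} = 1.960.
Power = Φ(λ − 1.960) + Φ(−λ − 1.960) = Φ(1.388) + Φ(-5.308) = 0.9174 + 0.0000 = 0.9174.
Type II error: β = 1 − power = 1 − 0.9174 = 0.0826.

β ≈ 0.083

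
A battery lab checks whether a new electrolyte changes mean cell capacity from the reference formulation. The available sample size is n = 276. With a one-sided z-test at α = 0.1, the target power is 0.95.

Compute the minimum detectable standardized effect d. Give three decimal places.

Need Φ(δ − 1.282) = 0.95, so δ = 1.282 + 1.645 = 2.926.
δ = d·√n ⇒ d = δ/√n = 2.926/√276 = 0.1761.

d ≈ 0.176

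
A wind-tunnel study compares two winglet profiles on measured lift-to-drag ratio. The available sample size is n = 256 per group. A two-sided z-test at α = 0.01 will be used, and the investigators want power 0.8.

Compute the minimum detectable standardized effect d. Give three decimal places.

d ≈ 0.302

Required noncentrality: δ = z_{0.005} + z_{0.20} = 2.576 + 0.842 = 3.417.
(The second rejection-region term Φ(−δ − z_{α/2}) is negligible and dropped.)
δ = d·√(n/2) ⇒ d = δ/√(n/2) = 3.417/√(256/2) = 0.3021.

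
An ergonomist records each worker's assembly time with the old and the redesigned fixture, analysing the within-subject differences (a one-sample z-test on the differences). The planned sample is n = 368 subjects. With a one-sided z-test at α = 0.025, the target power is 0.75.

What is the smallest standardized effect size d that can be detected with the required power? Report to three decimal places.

Required noncentrality: δ = z_{0.025} + z_{0.25} = 1.960 + 0.674 = 2.634.
δ = d·√n ⇒ d = δ/√n = 2.634/√368 = 0.1373.

d ≈ 0.137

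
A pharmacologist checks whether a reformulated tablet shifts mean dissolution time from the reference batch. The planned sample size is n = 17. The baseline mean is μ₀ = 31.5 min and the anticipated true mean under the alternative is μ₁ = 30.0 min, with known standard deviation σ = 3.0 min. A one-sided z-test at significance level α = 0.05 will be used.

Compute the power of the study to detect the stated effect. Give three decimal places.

Power ≈ 0.662

Standardized effect: d = |μ₁ − μ₀| / σ = |30.0 − 31.5| / 3.0 = 0.5000
Noncentrality parameter: δ = d·√n = 0.5000 × √17 = 2.0616
Critical value for a one-sided test at α = 0.05: z_α = 1.645.
Power = Φ(δ − 1.645) = Φ(0.417) = 0.6616.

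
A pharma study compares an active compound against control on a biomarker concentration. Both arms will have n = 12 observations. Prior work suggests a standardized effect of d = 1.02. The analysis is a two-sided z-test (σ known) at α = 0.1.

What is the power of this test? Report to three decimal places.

Power ≈ 0.803

Noncentrality parameter: δ = d·√(n/2) = 1.02 × √(12/2) = 2.4985
Two-sided α = 0.1 → critical value z_{0.05} = 1.645.
Power = Φ(δ − 1.645) + Φ(−δ − 1.645) = Φ(0.854) + Φ(-4.143) = 0.8033 + 0.0000 = 0.8034.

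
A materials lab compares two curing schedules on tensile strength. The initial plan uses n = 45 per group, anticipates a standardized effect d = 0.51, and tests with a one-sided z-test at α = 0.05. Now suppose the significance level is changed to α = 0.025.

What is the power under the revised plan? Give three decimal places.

δ = d·√(n/2) = 0.51 × √(45/2) = 2.4191 (unchanged). New critical value: z_{0.025} = 1.960.
Revised power = Φ(δ − 1.960) = Φ(0.459) = 0.6769.

Power ≈ 0.677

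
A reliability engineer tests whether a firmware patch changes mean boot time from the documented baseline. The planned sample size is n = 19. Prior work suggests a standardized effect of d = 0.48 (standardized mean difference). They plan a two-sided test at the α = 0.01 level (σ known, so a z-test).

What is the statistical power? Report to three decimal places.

Power ≈ 0.314

Noncentrality parameter: δ = d·√n = 0.48 × √19 = 2.0923
Two-sided α = 0.01 → critical value z_{0.005} = 2.576.
Power = Φ(δ − 2.576) + Φ(−δ − 2.576) = Φ(-0.484) + Φ(-4.668) = 0.3143 + 0.0000 = 0.3144.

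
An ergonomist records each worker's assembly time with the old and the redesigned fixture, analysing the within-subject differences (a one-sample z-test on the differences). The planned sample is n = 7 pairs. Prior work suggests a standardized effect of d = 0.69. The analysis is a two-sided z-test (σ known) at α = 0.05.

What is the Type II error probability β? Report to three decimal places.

Noncentrality parameter: δ = d·√n = 0.69 × √7 = 1.8256
Two-sided α = 0.05 → critical value z_{0.025} = 1.960.
Power = Φ(δ − 1.960) + Φ(−δ − 1.960) = Φ(-0.134) + Φ(-3.786) = 0.4465 + 0.0001 = 0.4466.
Type II error: β = 1 − power = 1 − 0.4466 = 0.5534.

β ≈ 0.553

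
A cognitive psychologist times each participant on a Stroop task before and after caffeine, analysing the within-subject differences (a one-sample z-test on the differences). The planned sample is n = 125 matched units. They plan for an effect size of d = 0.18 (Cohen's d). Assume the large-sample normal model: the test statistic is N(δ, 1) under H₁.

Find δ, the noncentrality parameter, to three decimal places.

The noncentrality parameter scales effect size by the design's sample-size factor: δ = d·√n = 0.18 × √125 = 2.0125

δ ≈ 2.012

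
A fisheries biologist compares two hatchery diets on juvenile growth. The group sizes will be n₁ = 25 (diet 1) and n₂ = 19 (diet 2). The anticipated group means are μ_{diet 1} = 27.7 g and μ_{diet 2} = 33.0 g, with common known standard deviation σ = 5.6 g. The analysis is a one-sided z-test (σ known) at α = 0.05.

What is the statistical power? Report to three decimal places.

Power ≈ 0.929

Standardized effect: d = |μ_{diet 1} − μ_{diet 2}| / σ = |27.7 − 33.0| / 5.6 = 0.9464
Noncentrality parameter: δ = d / √(1/n₁ + 1/n₂) = 0.9464 / √(1/25 + 1/19) = 3.1096
Critical value for a one-sided test at α = 0.05: z_α = 1.645.
Power = Φ(δ − 1.645) = Φ(1.465) = 0.9285.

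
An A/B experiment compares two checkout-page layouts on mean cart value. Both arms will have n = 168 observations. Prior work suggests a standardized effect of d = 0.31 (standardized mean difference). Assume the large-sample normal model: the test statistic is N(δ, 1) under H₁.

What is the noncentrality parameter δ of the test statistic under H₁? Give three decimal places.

δ ≈ 2.841

The noncentrality parameter scales effect size by the design's sample-size factor: δ = d·√(n/2) = 0.31 × √(168/2) = 2.8412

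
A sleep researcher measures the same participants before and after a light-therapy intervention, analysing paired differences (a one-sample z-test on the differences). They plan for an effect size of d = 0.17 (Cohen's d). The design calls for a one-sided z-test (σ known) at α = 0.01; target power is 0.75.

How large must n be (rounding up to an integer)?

n = 312

For power 0.75 need Φ(δ − z_{0.01}) = 0.75, so δ = z_{0.01} + z_{0.25} = 2.326 + 0.674 = 3.001.
δ = d·√n ⇒ n = (δ/d)² = (3.001 / 0.17)² = 311.59.
Round up to the next whole unit.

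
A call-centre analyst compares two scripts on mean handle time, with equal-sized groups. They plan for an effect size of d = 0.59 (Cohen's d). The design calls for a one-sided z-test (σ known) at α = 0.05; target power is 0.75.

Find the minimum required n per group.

For power 0.75 need Φ(δ − z_{0.05}) = 0.75, so δ = z_{0.05} + z_{0.25} = 1.645 + 0.674 = 2.319.
δ = d·√(n/2) ⇒ n = 2(δ/d)² = 2 × (2.319 / 0.59)² = 30.91.
Round up to the next whole unit.

n = 31 per group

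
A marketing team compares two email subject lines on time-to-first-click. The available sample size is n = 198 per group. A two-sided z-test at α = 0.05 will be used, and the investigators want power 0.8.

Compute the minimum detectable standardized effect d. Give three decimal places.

d ≈ 0.282

Need Φ(δ − 1.960) = 0.8, so δ = 1.960 + 0.842 = 2.802.
(The second rejection-region term Φ(−δ − z_{α/2}) is negligible and dropped.)
δ = d·√(n/2) ⇒ d = δ/√(n/2) = 2.802/√(198/2) = 0.2816.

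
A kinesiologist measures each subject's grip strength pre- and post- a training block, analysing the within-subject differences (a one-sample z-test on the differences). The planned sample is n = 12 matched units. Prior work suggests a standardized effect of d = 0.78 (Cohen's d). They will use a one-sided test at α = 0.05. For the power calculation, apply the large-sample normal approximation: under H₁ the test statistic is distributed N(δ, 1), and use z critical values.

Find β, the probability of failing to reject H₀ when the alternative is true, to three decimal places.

Noncentrality parameter: δ = d·√n = 0.78 × √12 = 2.7020
One-sided α = 0.05 → critical value z_{0.05} = 1.645.
Power = Φ(δ − 1.645) = Φ(1.057) = 0.8548.
Type II error: β = 1 − power = 1 − 0.8548 = 0.1452.

β ≈ 0.145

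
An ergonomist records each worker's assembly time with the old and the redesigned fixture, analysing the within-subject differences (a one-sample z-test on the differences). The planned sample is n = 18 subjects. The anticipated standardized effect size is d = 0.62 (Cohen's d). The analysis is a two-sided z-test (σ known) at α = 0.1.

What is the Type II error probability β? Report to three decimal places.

Noncentrality parameter: δ = d·√n = 0.62 × √18 = 2.6304
Two-sided α = 0.1 → critical value z_{0.05} = 1.645.
Power = Φ(δ − 1.645) + Φ(−δ − 1.645) = Φ(0.986) + Φ(-4.275) = 0.8378 + 0.0000 = 0.8378.
Type II error: β = 1 − power = 1 − 0.8378 = 0.1622.

β ≈ 0.162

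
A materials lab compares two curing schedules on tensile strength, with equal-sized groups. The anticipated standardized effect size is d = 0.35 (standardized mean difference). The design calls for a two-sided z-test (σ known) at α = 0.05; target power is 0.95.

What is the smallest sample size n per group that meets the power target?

For power 0.95 need Φ(δ − z_{0.025}) = 0.95, so δ = z_{0.025} + z_{0.05} = 1.960 + 1.645 = 3.605.
(Ignoring the negligible lower-tail rejection probability gives the usual closed-form inversion.)
δ = d·√(n/2) ⇒ n = 2(δ/d)² = 2 × (3.605 / 0.35)² = 212.16.
Round up to the next whole unit.

n = 213 per group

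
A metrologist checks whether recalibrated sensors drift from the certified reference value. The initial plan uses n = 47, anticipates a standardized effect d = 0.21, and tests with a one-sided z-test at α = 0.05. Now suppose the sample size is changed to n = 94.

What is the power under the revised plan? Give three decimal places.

Power ≈ 0.652

With n = 94: δ = d·√n = 0.21 × √94 = 2.0360. Critical value z_{0.05} = 1.645.
Revised power = P(Z > 1.645 − δ) = Φ(0.391) = 0.6522.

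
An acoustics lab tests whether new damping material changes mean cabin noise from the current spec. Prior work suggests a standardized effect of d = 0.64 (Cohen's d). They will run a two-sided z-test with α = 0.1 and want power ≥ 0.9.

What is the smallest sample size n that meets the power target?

Set Φ(δ − 1.645) = 0.9; then δ − 1.645 = Φ⁻¹(0.9) = 1.282, giving δ = 2.926.
(Ignoring the negligible lower-tail rejection probability gives the usual closed-form inversion.)
δ = d·√n ⇒ n = (δ/d)² = (2.926 / 0.64)² = 20.91.
Rounding up, n = 21.

n = 21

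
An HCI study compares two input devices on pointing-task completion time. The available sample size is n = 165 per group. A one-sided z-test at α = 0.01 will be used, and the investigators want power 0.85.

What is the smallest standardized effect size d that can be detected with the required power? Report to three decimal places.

Need Φ(δ − 2.326) = 0.85, so δ = 2.326 + 1.036 = 3.363.
δ = d·√(n/2) ⇒ d = δ/√(n/2) = 3.363/√(165/2) = 0.3702.

d ≈ 0.370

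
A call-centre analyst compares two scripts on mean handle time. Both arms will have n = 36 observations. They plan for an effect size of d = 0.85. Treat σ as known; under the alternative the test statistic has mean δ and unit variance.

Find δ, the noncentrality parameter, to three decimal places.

δ ≈ 3.606

δ = d·√(n/2) = 0.85 × √(36/2) = 3.6062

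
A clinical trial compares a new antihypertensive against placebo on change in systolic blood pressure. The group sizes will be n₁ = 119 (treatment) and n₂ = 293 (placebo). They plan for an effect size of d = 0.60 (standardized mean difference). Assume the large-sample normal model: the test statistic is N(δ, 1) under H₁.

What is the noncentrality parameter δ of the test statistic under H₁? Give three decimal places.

δ ≈ 5.520

The noncentrality parameter scales effect size by the design's sample-size factor: δ = d / √(1/n₁ + 1/n₂) = 0.60 / √(1/119 + 1/293) = 5.5196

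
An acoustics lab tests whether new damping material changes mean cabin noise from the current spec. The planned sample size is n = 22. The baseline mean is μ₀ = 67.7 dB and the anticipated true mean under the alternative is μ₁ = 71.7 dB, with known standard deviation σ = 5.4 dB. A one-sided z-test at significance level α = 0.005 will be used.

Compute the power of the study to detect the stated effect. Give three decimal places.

Standardized effect: d = |μ₁ − μ₀| / σ = |71.7 − 67.7| / 5.4 = 0.7407
Noncentrality parameter: λ = d·√n = 0.7407 × √22 = 3.4744
One-sided α = 0.005 → critical value z_{0.005} = 2.576.
Power = P(Z > 2.576 − λ) = Φ(0.899) = 0.8156.

Power ≈ 0.816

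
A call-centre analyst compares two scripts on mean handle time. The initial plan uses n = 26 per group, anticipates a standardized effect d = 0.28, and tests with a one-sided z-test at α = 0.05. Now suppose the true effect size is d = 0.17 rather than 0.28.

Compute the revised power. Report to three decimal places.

With d = 0.17: δ = d·√(n/2) = 0.17 × √(26/2) = 0.6129. Critical value z_{0.05} = 1.645.
Revised power = Φ(δ − 1.645) = Φ(-1.032) = 0.1511.

Power ≈ 0.151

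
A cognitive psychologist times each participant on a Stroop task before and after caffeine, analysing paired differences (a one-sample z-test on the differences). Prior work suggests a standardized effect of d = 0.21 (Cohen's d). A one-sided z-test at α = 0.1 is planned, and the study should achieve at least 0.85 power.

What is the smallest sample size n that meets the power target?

For power 0.85 need Φ(δ − z_{0.1}) = 0.85, so δ = z_{0.1} + z_{0.15} = 1.282 + 1.036 = 2.318.
δ = d·√n ⇒ n = (δ/d)² = (2.318 / 0.21)² = 121.84.
Rounding up, n = 122.

n = 122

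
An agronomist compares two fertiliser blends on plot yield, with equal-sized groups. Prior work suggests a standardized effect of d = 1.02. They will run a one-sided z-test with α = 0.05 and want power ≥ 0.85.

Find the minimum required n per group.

For power 0.85 need Φ(δ − z_{0.05}) = 0.85, so δ = z_{0.05} + z_{0.15} = 1.645 + 1.036 = 2.681.
δ = d·√(n/2) ⇒ n = 2(δ/d)² = 2 × (2.681 / 1.02)² = 13.82.
Round up to the next whole unit.

n = 14 per group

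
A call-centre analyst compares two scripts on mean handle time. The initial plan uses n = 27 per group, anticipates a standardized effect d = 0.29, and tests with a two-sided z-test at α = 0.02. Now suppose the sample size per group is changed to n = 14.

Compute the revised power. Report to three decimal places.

Power ≈ 0.060

With n = 14 per group: δ = d·√(n/2) = 0.29 × √(14/2) = 0.7673. Critical value z_{0.01} = 2.326.
Revised power = Φ(δ − 2.326) + Φ(−δ − 2.326) = Φ(-1.559) + Φ(-3.094) = 0.0595 + 0.0010 = 0.0605.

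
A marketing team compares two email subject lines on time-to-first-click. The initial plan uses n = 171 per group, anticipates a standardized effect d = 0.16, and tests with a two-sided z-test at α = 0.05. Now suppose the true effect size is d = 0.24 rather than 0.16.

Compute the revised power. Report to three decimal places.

Power ≈ 0.602

With d = 0.24: δ = d·√(n/2) = 0.24 × √(171/2) = 2.2192. Critical value z_{0.025} = 1.960.
Revised power = Φ(δ − 1.960) + Φ(−δ − 1.960) = Φ(0.259) + Φ(-4.179) = 0.6023 + 0.0000 = 0.6023.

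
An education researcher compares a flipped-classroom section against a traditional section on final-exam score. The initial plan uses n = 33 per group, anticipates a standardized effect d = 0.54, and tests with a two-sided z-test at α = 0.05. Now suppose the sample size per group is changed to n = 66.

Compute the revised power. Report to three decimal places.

With n = 66 per group: δ = d·√(n/2) = 0.54 × √(66/2) = 3.1021. Critical value z_{0.025} = 1.960.
Revised power = Φ(δ − 1.960) + Φ(−δ − 1.960) = Φ(1.142) + Φ(-5.062) = 0.8733 + 0.0000 = 0.8733.

Power ≈ 0.873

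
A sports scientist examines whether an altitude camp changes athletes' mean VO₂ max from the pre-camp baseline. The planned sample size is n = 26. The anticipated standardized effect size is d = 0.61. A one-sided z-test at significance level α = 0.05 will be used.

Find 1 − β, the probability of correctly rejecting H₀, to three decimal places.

Power ≈ 0.929

Noncentrality parameter: δ = d·√n = 0.61 × √26 = 3.1104
One-sided α = 0.05 → critical value z_{0.05} = 1.645.
Power = Φ(δ − 1.645) = Φ(1.466) = 0.9286.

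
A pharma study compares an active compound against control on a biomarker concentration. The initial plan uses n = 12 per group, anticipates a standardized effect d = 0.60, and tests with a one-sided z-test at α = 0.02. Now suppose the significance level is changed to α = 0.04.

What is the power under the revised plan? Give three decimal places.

δ = d·√(n/2) = 0.60 × √(12/2) = 1.4697 (unchanged). New critical value: z_{0.04} = 1.751.
Revised power = Φ(δ − 1.751) = Φ(-0.281) = 0.3894.

Power ≈ 0.389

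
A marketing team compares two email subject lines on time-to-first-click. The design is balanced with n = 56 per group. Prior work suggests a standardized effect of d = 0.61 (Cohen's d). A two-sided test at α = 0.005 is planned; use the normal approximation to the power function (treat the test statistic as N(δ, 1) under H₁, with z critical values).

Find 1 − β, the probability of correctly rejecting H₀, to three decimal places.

Power ≈ 0.663

Noncentrality parameter: δ = d·√(n/2) = 0.61 × √(56/2) = 3.2278
Two-sided α = 0.005 → critical value z_{0.0025} = 2.807.
Power = Φ(δ − 2.807) + Φ(−δ − 2.807) = Φ(0.421) + Φ(-6.035) = 0.6630 + 0.0000 = 0.6630.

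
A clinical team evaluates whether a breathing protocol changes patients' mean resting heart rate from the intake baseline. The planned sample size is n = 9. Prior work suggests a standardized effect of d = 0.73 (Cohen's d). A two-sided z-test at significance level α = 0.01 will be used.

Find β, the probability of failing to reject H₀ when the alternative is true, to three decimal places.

Noncentrality parameter: δ = d·√n = 0.73 × √9 = 2.1900
Critical value for a two-sided test at α = 0.01: z_{α/2} = 2.576.
Power = Φ(δ − 2.576) + Φ(−δ − 2.576) = Φ(-0.386) + Φ(-4.766) = 0.3498 + 0.0000 = 0.3498.
Type II error: β = 1 − power = 1 − 0.3498 = 0.6502.

β ≈ 0.650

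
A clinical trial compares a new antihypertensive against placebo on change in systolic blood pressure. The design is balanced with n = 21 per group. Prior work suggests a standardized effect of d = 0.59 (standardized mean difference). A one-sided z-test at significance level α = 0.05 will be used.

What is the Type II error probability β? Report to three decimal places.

Noncentrality parameter: δ = d·√(n/2) = 0.59 × √(21/2) = 1.9118
One-sided α = 0.05 → critical value z_{0.05} = 1.645.
Power = Φ(δ − 1.645) = Φ(0.267) = 0.6053.
Type II error: β = 1 − power = 1 − 0.6053 = 0.3947.

β ≈ 0.395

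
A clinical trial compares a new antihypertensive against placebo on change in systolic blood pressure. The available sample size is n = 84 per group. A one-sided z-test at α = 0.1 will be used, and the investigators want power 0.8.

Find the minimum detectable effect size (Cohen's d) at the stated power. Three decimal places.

Need Φ(δ − 1.282) = 0.8, so δ = 1.282 + 0.842 = 2.123.
δ = d·√(n/2) ⇒ d = δ/√(n/2) = 2.123/√(84/2) = 0.3276.

d ≈ 0.328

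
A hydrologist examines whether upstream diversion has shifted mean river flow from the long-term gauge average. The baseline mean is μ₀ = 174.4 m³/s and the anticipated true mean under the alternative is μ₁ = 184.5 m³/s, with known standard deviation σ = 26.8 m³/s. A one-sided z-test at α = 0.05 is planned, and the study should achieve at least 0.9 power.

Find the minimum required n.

n = 61

Standardized effect: d = |μ₁ − μ₀| / σ = |184.5 − 174.4| / 26.8 = 0.3769
For power 0.9 need Φ(δ − z_{0.05}) = 0.9, so δ = z_{0.05} + z_{0.10} = 1.645 + 1.282 = 2.926.
δ = d·√n ⇒ n = (δ/d)² = (2.926 / 0.3769)² = 60.30.
Rounding up, n = 61.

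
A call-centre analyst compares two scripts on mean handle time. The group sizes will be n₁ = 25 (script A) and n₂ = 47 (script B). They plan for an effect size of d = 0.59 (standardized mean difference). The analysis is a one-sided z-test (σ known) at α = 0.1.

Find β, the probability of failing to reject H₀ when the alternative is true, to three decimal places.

Noncentrality parameter: δ = d / √(1/n₁ + 1/n₂) = 0.59 / √(1/25 + 1/47) = 2.3834
One-sided α = 0.1 → critical value z_{0.1} = 1.282.
Power = Φ(δ − 1.282) = Φ(1.102) = 0.8647.
Type II error: β = 1 − power = 1 − 0.8647 = 0.1353.

β ≈ 0.135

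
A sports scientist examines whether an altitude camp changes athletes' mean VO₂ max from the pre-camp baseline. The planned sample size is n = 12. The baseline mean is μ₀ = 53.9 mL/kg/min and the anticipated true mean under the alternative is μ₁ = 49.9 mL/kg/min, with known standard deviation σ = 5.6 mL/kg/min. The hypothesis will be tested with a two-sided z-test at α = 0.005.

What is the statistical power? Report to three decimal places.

Power ≈ 0.370

Standardized effect: d = |μ₁ − μ₀| / σ = |49.9 − 53.9| / 5.6 = 0.7143
Noncentrality parameter: δ = d·√n = 0.7143 × √12 = 2.4744
Two-sided α = 0.005 → critical value z_{0.0025} = 2.807.
Power = Φ(δ − 2.807) + Φ(−δ − 2.807) = Φ(-0.333) + Φ(-5.281) = 0.3697 + 0.0000 = 0.3697.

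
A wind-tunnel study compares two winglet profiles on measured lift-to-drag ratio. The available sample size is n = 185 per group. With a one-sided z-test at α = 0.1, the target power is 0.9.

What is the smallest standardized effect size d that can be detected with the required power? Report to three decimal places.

d ≈ 0.266

Need Φ(δ − 1.282) = 0.9, so δ = 1.282 + 1.282 = 2.563.
δ = d·√(n/2) ⇒ d = δ/√(n/2) = 2.563/√(185/2) = 0.2665.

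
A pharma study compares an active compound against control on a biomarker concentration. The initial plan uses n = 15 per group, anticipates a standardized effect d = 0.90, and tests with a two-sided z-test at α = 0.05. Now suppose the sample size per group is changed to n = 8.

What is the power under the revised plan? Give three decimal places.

With n = 8 per group: δ = d·√(n/2) = 0.90 × √(8/2) = 1.8000. Critical value z_{0.025} = 1.960.
Revised power = Φ(δ − 1.960) + Φ(−δ − 1.960) = Φ(-0.160) + Φ(-3.760) = 0.4365 + 0.0001 = 0.4365.

Power ≈ 0.437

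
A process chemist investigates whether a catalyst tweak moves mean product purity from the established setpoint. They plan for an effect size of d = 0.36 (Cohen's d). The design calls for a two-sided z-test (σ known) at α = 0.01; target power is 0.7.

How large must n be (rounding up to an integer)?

n = 75

Set Φ(δ − 2.576) = 0.7; then δ − 2.576 = Φ⁻¹(0.7) = 0.524, giving δ = 3.100.
(For δ > 0 the lower-tail rejection region contributes negligibly to power, so the one-term inversion is standard.)
δ = d·√n ⇒ n = (δ/d)² = (3.100 / 0.36)² = 74.16.
Rounding up, n = 75.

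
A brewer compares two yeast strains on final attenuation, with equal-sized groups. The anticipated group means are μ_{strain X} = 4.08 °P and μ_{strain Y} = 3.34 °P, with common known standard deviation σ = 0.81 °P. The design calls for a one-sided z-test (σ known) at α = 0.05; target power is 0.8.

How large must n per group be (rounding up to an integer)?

Standardized effect: d = |μ_{strain X} − μ_{strain Y}| / σ = |4.08 − 3.34| / 0.81 = 0.9136
For power 0.8 need Φ(δ − z_{0.05}) = 0.8, so δ = z_{0.05} + z_{0.20} = 1.645 + 0.842 = 2.486.
δ = d·√(n/2) ⇒ n = 2(δ/d)² = 2 × (2.486 / 0.9136)² = 14.82.
Round up to the next whole unit.

n = 15 per group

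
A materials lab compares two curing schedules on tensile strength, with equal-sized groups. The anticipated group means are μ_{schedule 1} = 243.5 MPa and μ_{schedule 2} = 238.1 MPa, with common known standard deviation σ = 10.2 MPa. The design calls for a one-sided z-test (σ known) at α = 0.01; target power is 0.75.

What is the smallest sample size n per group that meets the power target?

Standardized effect: d = |μ_{schedule 1} − μ_{schedule 2}| / σ = |243.5 − 238.1| / 10.2 = 0.5294
Set Φ(δ − 2.326) = 0.75; then δ − 2.326 = Φ⁻¹(0.75) = 0.674, giving δ = 3.001.
δ = d·√(n/2) ⇒ n = 2(δ/d)² = 2 × (3.001 / 0.5294)² = 64.26.
Rounding up, n = 65 per group.

n = 65 per group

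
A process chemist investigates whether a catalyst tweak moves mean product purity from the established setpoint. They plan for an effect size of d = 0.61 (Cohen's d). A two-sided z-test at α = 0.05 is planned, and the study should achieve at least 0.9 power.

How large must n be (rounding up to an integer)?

Set Φ(δ − 1.960) = 0.9; then δ − 1.960 = Φ⁻¹(0.9) = 1.282, giving δ = 3.242.
(The Φ(−δ − z_{α/2}) term is vanishingly small for δ > 0 and is dropped in the standard sample-size formula.)
δ = d·√n ⇒ n = (δ/d)² = (3.242 / 0.61)² = 28.24.
Round up to the next whole unit.

n = 29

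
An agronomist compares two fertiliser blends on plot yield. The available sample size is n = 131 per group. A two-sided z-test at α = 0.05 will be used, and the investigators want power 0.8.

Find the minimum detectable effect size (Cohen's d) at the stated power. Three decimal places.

d ≈ 0.346

Need Φ(δ − 1.960) = 0.8, so δ = 1.960 + 0.842 = 2.802.
(Lower-tail contribution to power is negligible for δ > 0.)
δ = d·√(n/2) ⇒ d = δ/√(n/2) = 2.802/√(131/2) = 0.3462.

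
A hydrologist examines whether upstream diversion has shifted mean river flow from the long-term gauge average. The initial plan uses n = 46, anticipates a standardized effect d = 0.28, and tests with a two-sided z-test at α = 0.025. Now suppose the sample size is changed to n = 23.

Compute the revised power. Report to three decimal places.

With n = 23: δ = d·√n = 0.28 × √23 = 1.3428. Critical value z_{0.0125} = 2.241.
Revised power = Φ(δ − 2.241) + Φ(−δ − 2.241) = Φ(-0.899) + Φ(-3.584) = 0.1844 + 0.0002 = 0.1846.

Power ≈ 0.185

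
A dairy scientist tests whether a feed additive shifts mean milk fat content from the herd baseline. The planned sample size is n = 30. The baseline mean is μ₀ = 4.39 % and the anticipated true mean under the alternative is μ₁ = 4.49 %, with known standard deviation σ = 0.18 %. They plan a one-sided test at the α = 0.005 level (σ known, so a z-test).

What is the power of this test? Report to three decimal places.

Standardized effect: d = |μ₁ − μ₀| / σ = |4.49 − 4.39| / 0.18 = 0.5556
Noncentrality parameter: δ = d·√n = 0.5556 × √30 = 3.0429
One-sided α = 0.005 → critical value z_{0.005} = 2.576.
Power = P(Z > 2.576 − δ) = Φ(0.467) = 0.6798.

Power ≈ 0.680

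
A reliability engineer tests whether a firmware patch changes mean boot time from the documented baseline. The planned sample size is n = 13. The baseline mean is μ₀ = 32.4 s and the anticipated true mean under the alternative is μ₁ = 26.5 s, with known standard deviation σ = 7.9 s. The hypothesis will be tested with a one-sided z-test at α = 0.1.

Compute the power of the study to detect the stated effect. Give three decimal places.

Standardized effect: d = |μ₁ − μ₀| / σ = |26.5 − 32.4| / 7.9 = 0.7468
Noncentrality parameter: δ = d·√n = 0.7468 × √13 = 2.6928
Critical value for a one-sided test at α = 0.1: z_α = 1.282.
Power = Φ(δ − 1.282) = Φ(1.411) = 0.9209.

Power ≈ 0.921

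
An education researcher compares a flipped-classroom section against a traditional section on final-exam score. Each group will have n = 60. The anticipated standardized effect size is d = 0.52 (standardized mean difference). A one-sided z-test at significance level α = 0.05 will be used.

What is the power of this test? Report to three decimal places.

Noncentrality parameter: δ = d·√(n/2) = 0.52 × √(60/2) = 2.8482
Critical value for a one-sided test at α = 0.05: z_α = 1.645.
Power = Φ(δ − 1.645) = Φ(1.203) = 0.8856.

Power ≈ 0.886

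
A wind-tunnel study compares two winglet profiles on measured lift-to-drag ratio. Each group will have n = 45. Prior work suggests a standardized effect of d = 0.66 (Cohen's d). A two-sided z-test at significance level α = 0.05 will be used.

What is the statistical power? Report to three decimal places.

Noncentrality parameter: δ = d·√(n/2) = 0.66 × √(45/2) = 3.1307
Two-sided α = 0.05 → critical value z_{0.025} = 1.960.
Power = Φ(δ − 1.960) + Φ(−δ − 1.960) = Φ(1.171) + Φ(-5.091) = 0.8791 + 0.0000 = 0.8791.

Power ≈ 0.879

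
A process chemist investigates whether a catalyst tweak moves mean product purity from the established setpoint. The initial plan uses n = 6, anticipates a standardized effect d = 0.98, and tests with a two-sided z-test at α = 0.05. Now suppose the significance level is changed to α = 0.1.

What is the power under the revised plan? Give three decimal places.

δ = d·√n = 0.98 × √6 = 2.4005 (unchanged). New critical value: z_{0.05} = 1.645.
Revised power = Φ(δ − 1.645) + Φ(−δ − 1.645) = Φ(0.756) + Φ(-4.045) = 0.7751 + 0.0000 = 0.7751.

Power ≈ 0.775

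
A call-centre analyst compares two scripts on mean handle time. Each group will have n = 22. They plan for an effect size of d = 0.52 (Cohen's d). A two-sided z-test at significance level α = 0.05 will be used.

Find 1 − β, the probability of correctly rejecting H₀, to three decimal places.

Noncentrality parameter: δ = d·√(n/2) = 0.52 × √(22/2) = 1.7246
Two-sided α = 0.05 → critical value z_{0.025} = 1.960.
Power = Φ(δ − 1.960) + Φ(−δ − 1.960) = Φ(-0.235) + Φ(-3.685) = 0.4070 + 0.0001 = 0.4071.

Power ≈ 0.407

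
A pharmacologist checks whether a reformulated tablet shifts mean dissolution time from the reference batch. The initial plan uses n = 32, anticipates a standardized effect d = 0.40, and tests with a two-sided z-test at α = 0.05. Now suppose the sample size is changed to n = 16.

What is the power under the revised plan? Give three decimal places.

Power ≈ 0.360

With n = 16: δ = d·√n = 0.40 × √16 = 1.6000. Critical value z_{0.025} = 1.960.
Revised power = Φ(δ − 1.960) + Φ(−δ − 1.960) = Φ(-0.360) + Φ(-3.560) = 0.3594 + 0.0002 = 0.3596.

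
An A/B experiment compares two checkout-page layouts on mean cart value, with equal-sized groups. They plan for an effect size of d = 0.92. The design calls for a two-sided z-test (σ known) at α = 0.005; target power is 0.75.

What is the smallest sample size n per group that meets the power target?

n = 29 per group

Set Φ(δ − 2.807) = 0.75; then δ − 2.807 = Φ⁻¹(0.75) = 0.674, giving δ = 3.482.
(The Φ(−δ − z_{α/2}) term is vanishingly small for δ > 0 and is dropped in the standard sample-size formula.)
δ = d·√(n/2) ⇒ n = 2(δ/d)² = 2 × (3.482 / 0.92)² = 28.64.
Round up to the next whole unit.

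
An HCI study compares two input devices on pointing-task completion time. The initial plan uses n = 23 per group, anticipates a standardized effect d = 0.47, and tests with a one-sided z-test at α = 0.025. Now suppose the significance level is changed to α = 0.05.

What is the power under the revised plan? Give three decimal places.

Power ≈ 0.480

δ = d·√(n/2) = 0.47 × √(23/2) = 1.5938 (unchanged). New critical value: z_{0.05} = 1.645.
Revised power = Φ(δ − 1.645) = Φ(-0.051) = 0.4797.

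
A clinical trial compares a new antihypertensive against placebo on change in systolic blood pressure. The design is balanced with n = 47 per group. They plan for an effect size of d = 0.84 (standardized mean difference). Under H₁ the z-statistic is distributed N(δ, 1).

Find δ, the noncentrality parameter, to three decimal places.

δ ≈ 4.072

The noncentrality parameter scales effect size by the design's sample-size factor: δ = d·√(n/2) = 0.84 × √(47/2) = 4.0721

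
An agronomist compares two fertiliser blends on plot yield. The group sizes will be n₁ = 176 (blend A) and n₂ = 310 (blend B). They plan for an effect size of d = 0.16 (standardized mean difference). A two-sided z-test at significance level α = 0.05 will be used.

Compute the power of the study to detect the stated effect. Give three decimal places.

Noncentrality parameter: δ = d / √(1/n₁ + 1/n₂) = 0.16 / √(1/176 + 1/310) = 1.6953
Critical value for a two-sided test at α = 0.05: z_{α/2} = 1.960.
Power = Φ(δ − 1.960) + Φ(−δ − 1.960) = Φ(-0.265) + Φ(-3.655) = 0.3956 + 0.0001 = 0.3958.

Power ≈ 0.396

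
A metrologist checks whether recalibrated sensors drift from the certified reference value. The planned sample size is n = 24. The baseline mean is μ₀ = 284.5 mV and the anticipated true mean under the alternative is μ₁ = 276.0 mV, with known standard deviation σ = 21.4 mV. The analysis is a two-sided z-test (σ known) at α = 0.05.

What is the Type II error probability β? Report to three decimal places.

β ≈ 0.506

Standardized effect: d = |μ₁ − μ₀| / σ = |276.0 − 284.5| / 21.4 = 0.3972
Noncentrality parameter: δ = d·√n = 0.3972 × √24 = 1.9459
Critical value for a two-sided test at α = 0.05: z_{α/2} = 1.960.
Power = Φ(δ − 1.960) + Φ(−δ − 1.960) = Φ(-0.014) + Φ(-3.906) = 0.4944 + 0.0000 = 0.4944.
Type II error: β = 1 − power = 1 − 0.4944 = 0.5056.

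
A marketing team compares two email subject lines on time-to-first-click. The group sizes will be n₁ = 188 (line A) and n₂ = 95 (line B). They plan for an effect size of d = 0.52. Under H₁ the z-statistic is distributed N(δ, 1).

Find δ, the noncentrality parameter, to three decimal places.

δ ≈ 4.131

δ = d / √(1/n₁ + 1/n₂) = 0.52 / √(1/188 + 1/95) = 4.1310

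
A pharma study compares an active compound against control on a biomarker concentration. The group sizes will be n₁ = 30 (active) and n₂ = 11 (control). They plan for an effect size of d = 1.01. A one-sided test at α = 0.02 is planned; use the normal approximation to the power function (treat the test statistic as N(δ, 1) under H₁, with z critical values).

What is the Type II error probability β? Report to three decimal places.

β ≈ 0.208

Noncentrality parameter: δ = d / √(1/n₁ + 1/n₂) = 1.01 / √(1/30 + 1/11) = 2.8654
Critical value for a one-sided test at α = 0.02: z_α = 2.054.
Power = Φ(δ − 2.054) = Φ(0.812) = 0.7915.
Type II error: β = 1 − power = 1 − 0.7915 = 0.2085.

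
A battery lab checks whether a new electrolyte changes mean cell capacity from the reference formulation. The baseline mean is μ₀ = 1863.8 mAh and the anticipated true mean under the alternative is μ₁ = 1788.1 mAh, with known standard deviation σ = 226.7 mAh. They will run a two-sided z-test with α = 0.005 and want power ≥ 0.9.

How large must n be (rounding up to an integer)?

n = 150

Standardized effect: d = |μ₁ − μ₀| / σ = |1788.1 − 1863.8| / 226.7 = 0.3339
Set Φ(δ − 2.807) = 0.9; then δ − 2.807 = Φ⁻¹(0.9) = 1.282, giving δ = 4.089.
(Ignoring the negligible lower-tail rejection probability gives the usual closed-form inversion.)
δ = d·√n ⇒ n = (δ/d)² = (4.089 / 0.3339)² = 149.92.
Round up to the next whole unit.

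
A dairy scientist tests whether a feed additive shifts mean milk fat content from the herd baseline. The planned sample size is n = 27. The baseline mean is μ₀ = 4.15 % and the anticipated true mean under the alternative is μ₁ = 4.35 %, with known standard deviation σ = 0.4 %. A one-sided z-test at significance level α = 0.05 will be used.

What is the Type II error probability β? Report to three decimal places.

β ≈ 0.170

Standardized effect: d = |μ₁ − μ₀| / σ = |4.35 − 4.15| / 0.4 = 0.5000
Noncentrality parameter: δ = d·√n = 0.5000 × √27 = 2.5981
One-sided α = 0.05 → critical value z_{0.05} = 1.645.
Power = Φ(δ − 1.645) = Φ(0.953) = 0.8298.
Type II error: β = 1 − power = 1 − 0.8298 = 0.1702.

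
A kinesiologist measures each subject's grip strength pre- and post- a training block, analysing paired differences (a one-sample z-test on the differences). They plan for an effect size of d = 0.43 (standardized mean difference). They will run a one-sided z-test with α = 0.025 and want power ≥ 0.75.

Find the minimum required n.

Set Φ(δ − 1.960) = 0.75; then δ − 1.960 = Φ⁻¹(0.75) = 0.674, giving δ = 2.634.
δ = d·√n ⇒ n = (δ/d)² = (2.634 / 0.43)² = 37.54.
Rounding up, n = 38.

n = 38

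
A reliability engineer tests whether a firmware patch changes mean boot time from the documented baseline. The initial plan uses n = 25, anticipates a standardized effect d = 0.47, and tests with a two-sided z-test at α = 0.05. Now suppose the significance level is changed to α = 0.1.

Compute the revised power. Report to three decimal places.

δ = d·√n = 0.47 × √25 = 2.3500 (unchanged). New critical value: z_{0.05} = 1.645.
Revised power = Φ(δ − 1.645) + Φ(−δ − 1.645) = Φ(0.705) + Φ(-3.995) = 0.7596 + 0.0000 = 0.7597.

Power ≈ 0.760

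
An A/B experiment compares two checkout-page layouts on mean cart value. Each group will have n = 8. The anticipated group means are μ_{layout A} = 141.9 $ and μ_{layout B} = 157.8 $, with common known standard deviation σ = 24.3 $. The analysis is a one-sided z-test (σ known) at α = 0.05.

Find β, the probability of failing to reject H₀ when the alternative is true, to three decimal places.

Standardized effect: d = |μ_{layout A} − μ_{layout B}| / σ = |141.9 − 157.8| / 24.3 = 0.6543
Noncentrality parameter: δ = d·√(n/2) = 0.6543 × √(8/2) = 1.3086
Critical value for a one-sided test at α = 0.05: z_α = 1.645.
Power = P(Z > 1.645 − δ) = Φ(-0.336) = 0.3684.
Type II error: β = 1 − power = 1 − 0.3684 = 0.6316.

β ≈ 0.632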